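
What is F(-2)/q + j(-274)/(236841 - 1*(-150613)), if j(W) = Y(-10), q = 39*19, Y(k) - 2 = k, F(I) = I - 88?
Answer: -5812798/47850569 ≈ -0.12148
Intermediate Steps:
F(I) = -88 + I
Y(k) = 2 + k
q = 741
j(W) = -8 (j(W) = 2 - 10 = -8)
F(-2)/q + j(-274)/(236841 - 1*(-150613)) = (-88 - 2)/741 - 8/(236841 - 1*(-150613)) = -90*1/741 - 8/(236841 + 150613) = -30/247 - 8/387454 = -30/247 - 8*1/387454 = -30/247 - 4/193727 = -5812798/47850569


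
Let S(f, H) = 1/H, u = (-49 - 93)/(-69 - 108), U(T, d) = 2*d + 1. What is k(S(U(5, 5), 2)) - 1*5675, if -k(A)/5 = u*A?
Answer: -1004830/177 ≈ -5677.0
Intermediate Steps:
U(T, d) = 1 + 2*d
u = 142/177 (u = -142/(-177) = -142*(-1/177) = 142/177 ≈ 0.80226)
k(A) = -710*A/177
k(S(U(5, 5), 2)) - 1*5675 = -710/177/2 - 1*5675 = -710/177*1/2 - 5675 = -355/177 - 5675 = -1004830/177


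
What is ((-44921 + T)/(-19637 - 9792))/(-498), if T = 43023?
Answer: -949/7327821 ≈ -0.00012951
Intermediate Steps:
((-44921 + T)/(-19637 - 9792))/(-498) = ((-44921 + 43023)/(-19637 - 9792))/(-498) = -1898/(-29429)*(-1/498) = -1898*(-1/29429)*(-1/498) = (1898/29429)*(-1/498) = -949/7327821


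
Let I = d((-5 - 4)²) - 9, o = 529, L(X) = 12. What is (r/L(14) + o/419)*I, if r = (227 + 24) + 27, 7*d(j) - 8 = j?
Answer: 798395/8799 ≈ 90.737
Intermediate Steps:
d(j) = 8/7 + j/7
r = 278 (r = 251 + 27 = 278)
I = 26/7 (I = (8/7 + (-5 - 4)²/7) - 9 = (8/7 + (⅐)*(-9)²) - 9 = (8/7 + (⅐)*81) - 9 = (8/7 + 81/7) - 9 = 89/7 - 9 = 26/7 ≈ 3.7143)
(r/L(14) + o/419)*I = (278/12 + 529/419)*(26/7) = (278*(1/12) + 529*(1/419))*(26/7) = (139/6 + 529/419)*(26/7) = (61415/2514)*(26/7) = 798395/8799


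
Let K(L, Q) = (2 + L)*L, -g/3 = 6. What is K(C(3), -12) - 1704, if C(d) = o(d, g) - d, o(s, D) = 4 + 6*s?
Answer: -1305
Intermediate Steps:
g = -18 (g = -3*6 = -18)
C(d) = 4 + 5*d (C(d) = (4 + 6*d) - d = 4 + 5*d)
K(L, Q) = L*(2 + L)
K(C(3), -12) - 1704 = (4 + 5*3)*(2 + (4 + 5*3)) - 1704 = (4 + 15)*(2 + (4 + 15)) - 1704 = 19*(2 + 19) - 1704 = 19*21 - 1704 = 399 - 1704 = -1305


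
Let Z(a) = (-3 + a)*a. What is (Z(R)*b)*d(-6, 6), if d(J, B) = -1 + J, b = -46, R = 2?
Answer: -644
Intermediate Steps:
Z(a) = a*(-3 + a)
(Z(R)*b)*d(-6, 6) = ((2*(-3 + 2))*(-46))*(-1 - 6) = ((2*(-1))*(-46))*(-7) = -2*(-46)*(-7) = 92*(-7) = -644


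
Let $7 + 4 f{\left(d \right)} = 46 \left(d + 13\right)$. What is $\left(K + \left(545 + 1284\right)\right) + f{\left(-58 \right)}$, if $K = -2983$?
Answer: $- \frac{6693}{4} \approx -1673.3$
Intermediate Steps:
$f{\left(d \right)} = \frac{591}{4} + \frac{23 d}{2}$ ($f{\left(d \right)} = - \frac{7}{4} + \frac{46 \left(d + 13\right)}{4} = - \frac{7}{4} + \frac{46 \left(13 + d\right)}{4} = - \frac{7}{4} + \frac{598 + 46 d}{4} = - \frac{7}{4} + \left(\frac{299}{2} + \frac{23 d}{2}\right) = \frac{591}{4} + \frac{23 d}{2}$)
$\left(K + \left(545 + 1284\right)\right) + f{\left(-58 \right)} = \left(-2983 + \left(545 + 1284\right)\right) + \left(\frac{591}{4} + \frac{23}{2} \left(-58\right)\right) = \left(-2983 + 1829\right) + \left(\frac{591}{4} - 667\right) = -1154 - \frac{2077}{4} = - \frac{6693}{4}$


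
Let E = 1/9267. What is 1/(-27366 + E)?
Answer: -9267/253600721 ≈ -3.6542e-5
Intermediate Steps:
E = 1/9267 ≈ 0.00010791
1/(-27366 + E) = 1/(-27366 + 1/9267) = 1/(-253600721/9267) = -9267/253600721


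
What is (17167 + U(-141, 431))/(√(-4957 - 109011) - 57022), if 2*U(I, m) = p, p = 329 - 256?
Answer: -980977977/3251622452 - 34407*I*√7123/1625811226 ≈ -0.30169 - 0.0017861*I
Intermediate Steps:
p = 73
U(I, m) = 73/2 (U(I, m) = (½)*73 = 73/2)
(17167 + U(-141, 431))/(√(-4957 - 109011) - 57022) = (17167 + 73/2)/(√(-4957 - 109011) - 57022) = 34407/(2*(√(-113968) - 57022)) = 34407/(2*(4*I*√7123 - 57022)) = 34407/(2*(-57022 + 4*I*√7123))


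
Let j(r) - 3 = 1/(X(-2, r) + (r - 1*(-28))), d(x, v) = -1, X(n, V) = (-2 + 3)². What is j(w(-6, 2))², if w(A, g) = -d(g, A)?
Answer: 8281/900 ≈ 9.2011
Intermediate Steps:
X(n, V) = 1 (X(n, V) = 1² = 1)
w(A, g) = 1 (w(A, g) = -1*(-1) = 1)
j(r) = 3 + 1/(29 + r) (j(r) = 3 + 1/(1 + (r - 1*(-28))) = 3 + 1/(1 + (r + 28)) = 3 + 1/(1 + (28 + r)) = 3 + 1/(29 + r))
j(w(-6, 2))² = ((88 + 3*1)/(29 + 1))² = ((88 + 3)/30)² = ((1/30)*91)² = (91/30)² = 8281/900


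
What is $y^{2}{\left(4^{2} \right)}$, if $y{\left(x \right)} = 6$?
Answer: $36$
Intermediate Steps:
$y^{2}{\left(4^{2} \right)} = 6^{2} = 36$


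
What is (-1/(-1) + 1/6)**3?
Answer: 343/216 ≈ 1.5880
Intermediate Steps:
(-1/(-1) + 1/6)**3 = (-1*(-1) + 1*(1/6))**3 = (1 + 1/6)**3 = (7/6)**3 = 343/216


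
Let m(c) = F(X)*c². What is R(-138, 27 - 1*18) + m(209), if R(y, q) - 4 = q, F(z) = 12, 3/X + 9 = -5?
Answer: 524185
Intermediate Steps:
X = -3/14 (X = 3/(-9 - 5) = 3/(-14) = 3*(-1/14) = -3/14 ≈ -0.21429)
R(y, q) = 4 + q
m(c) = 12*c²
R(-138, 27 - 1*18) + m(209) = (4 + (27 - 1*18)) + 12*209² = (4 + (27 - 18)) + 12*43681 = (4 + 9) + 524172 = 13 + 524172 = 524185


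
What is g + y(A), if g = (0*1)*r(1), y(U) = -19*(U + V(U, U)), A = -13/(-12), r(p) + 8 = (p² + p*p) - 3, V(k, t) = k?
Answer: -247/6 ≈ -41.167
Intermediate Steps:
r(p) = -11 + 2*p² (r(p) = -8 + ((p² + p*p) - 3) = -8 + ((p² + p²) - 3) = -8 + (2*p² - 3) = -8 + (-3 + 2*p²) = -11 + 2*p²)
A = 13/12 (A = -13*(-1/12) = 13/12 ≈ 1.0833)
y(U) = -38*U (y(U) = -19*(U + U) = -38*U)
g = 0 (g = (0*1)*(-11 + 2*1²) = 0*(-11 + 2*1) = 0*(-11 + 2) = 0*(-9) = 0)
g + y(A) = 0 - 38*13/12 = 0 - 247/6 = -247/6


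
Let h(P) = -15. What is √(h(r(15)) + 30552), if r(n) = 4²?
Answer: 9*√377 ≈ 174.75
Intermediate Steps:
r(n) = 16
√(h(r(15)) + 30552) = √(-15 + 30552) = √30537 = 9*√377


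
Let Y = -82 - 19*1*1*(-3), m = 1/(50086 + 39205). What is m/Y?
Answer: -1/2232275 ≈ -4.4797e-7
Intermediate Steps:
m = 1/89291 ≈ 1.1199e-5
Y = -25 (Y = -82 - 19*(-3) = -82 + 57 = -25)
m/Y = (1/89291)/(-25) = (1/89291)*(-1/25) = -1/2232275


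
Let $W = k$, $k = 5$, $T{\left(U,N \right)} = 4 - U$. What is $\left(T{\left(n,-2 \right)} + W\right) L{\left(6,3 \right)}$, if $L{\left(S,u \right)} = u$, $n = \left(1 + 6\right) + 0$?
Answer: $6$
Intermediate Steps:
$n = 7$ ($n = 7 + 0 = 7$)
$W = 5$
$\left(T{\left(n,-2 \right)} + W\right) L{\left(6,3 \right)} = \left(\left(4 - 7\right) + 5\right) 3 = \left(-3 + 5\right) 3 = 2 \cdot 3 = 6$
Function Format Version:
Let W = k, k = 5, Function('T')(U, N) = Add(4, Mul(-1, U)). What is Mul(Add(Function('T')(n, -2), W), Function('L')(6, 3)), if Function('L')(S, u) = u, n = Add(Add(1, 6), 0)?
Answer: 6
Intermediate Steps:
n = 7 (n = Add(7, 0) = 7)
W = 5
Mul(Add(Function('T')(n, -2), W), Function('L')(6, 3)) = Mul(Add(Add(4, Mul(-1, 7)), 5), 3) = Mul(Add(Add(4, -7), 5), 3) = Mul(Add(-3, 5), 3) = Mul(2, 3) = 6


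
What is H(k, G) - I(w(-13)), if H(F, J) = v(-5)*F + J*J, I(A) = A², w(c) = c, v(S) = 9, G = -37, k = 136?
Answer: 2424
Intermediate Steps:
H(F, J) = J² + 9*F (H(F, J) = 9*F + J*J = 9*F + J² = J² + 9*F)
H(k, G) - I(w(-13)) = ((-37)² + 9*136) - 1*(-13)² = (1369 + 1224) - 1*169 = 2593 - 169 = 2424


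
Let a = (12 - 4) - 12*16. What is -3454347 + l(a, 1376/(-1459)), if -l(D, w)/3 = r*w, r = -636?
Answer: -5042517681/1459 ≈ -3.4561e+6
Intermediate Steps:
a = -184 (a = 8 - 192 = -184)
l(D, w) = 1908*w (l(D, w) = -(-1908)*w = 1908*w)
-3454347 + l(a, 1376/(-1459)) = -3454347 + 1908*(1376/(-1459)) = -3454347 + 1908*(1376*(-1/1459)) = -3454347 + 1908*(-1376/1459) = -3454347 - 2625408/1459 = -5042517681/1459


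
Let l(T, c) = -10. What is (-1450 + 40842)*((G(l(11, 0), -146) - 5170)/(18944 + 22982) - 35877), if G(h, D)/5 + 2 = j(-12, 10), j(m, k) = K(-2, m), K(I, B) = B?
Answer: -29626414800032/20963 ≈ -1.4133e+9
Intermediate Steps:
j(m, k) = m
G(h, D) = -70 (G(h, D) = -10 + 5*(-12) = -10 - 60 = -70)
(-1450 + 40842)*((G(l(11, 0), -146) - 5170)/(18944 + 22982) - 35877) = (-1450 + 40842)*((-70 - 5170)/(18944 + 22982) - 35877) = 39392*(-5240/41926 - 35877) = 39392*(-5240*1/41926 - 35877) = 39392*(-2620/20963 - 35877) = 39392*(-752092171/20963) = -29626414800032/20963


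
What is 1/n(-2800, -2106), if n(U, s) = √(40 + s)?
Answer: -I*√2066/2066 ≈ -0.022001*I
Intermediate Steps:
1/n(-2800, -2106) = 1/(√(40 - 2106)) = 1/(√(-2066)) = 1/(I*√2066) = -I*√2066/2066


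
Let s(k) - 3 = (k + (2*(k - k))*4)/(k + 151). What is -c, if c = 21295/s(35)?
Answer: -3960870/593 ≈ -6679.4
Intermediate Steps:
s(k) = 3 + k/(151 + k) (s(k) = 3 + (k + (2*(k - k))*4)/(k + 151) = 3 + (k + (2*0)*4)/(151 + k) = 3 + (k + 0*4)/(151 + k) = 3 + (k + 0)/(151 + k) = 3 + k/(151 + k))
c = 3960870/593 (c = 21295/(((453 + 4*35)/(151 + 35))) = 21295/(((453 + 140)/186)) = 21295/(((1/186)*593)) = 21295/(593/186) = 21295*(186/593) = 3960870/593 ≈ 6679.4)
-c = -1*3960870/593 = -3960870/593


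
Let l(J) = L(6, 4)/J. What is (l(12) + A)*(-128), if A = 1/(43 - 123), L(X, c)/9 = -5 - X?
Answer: 5288/5 ≈ 1057.6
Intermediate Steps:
L(X, c) = -45 - 9*X (L(X, c) = 9*(-5 - X) = -45 - 9*X)
A = -1/80 (A = 1/(-80) = -1/80 ≈ -0.012500)
l(J) = -99/J (l(J) = (-45 - 9*6)/J = (-45 - 54)/J = -99/J)
(l(12) + A)*(-128) = (-99/12 - 1/80)*(-128) = (-99*1/12 - 1/80)*(-128) = (-33/4 - 1/80)*(-128) = -661/80*(-128) = 5288/5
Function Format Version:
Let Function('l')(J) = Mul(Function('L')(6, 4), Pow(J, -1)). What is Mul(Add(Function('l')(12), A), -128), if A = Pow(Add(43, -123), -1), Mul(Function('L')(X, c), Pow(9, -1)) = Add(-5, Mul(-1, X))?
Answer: Rational(5288, 5) ≈ 1057.6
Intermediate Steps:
Function('L')(X, c) = Add(-45, Mul(-9, X)) (Function('L')(X, c) = Mul(9, Add(-5, Mul(-1, X))) = Add(-45, Mul(-9, X)))
A = Rational(-1, 80) (A = Pow(-80, -1) = Rational(-1, 80) ≈ -0.012500)
Function('l')(J) = Mul(-99, Pow(J, -1)) (Function('l')(J) = Mul(Add(-45, Mul(-9, 6)), Pow(J, -1)) = Mul(Add(-45, -54), Pow(J, -1)) = Mul(-99, Pow(J, -1)))
Mul(Add(Function('l')(12), A), -128) = Mul(Add(Mul(-99, Pow(12, -1)), Rational(-1, 80)), -128) = Mul(Add(Mul(-99, Rational(1, 12)), Rational(-1, 80)), -128) = Mul(Add(Rational(-33, 4), Rational(-1, 80)), -128) = Mul(Rational(-661, 80), -128) = Rational(5288, 5)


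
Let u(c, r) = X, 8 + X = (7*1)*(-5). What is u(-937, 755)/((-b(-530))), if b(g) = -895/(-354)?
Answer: 15222/895 ≈ 17.008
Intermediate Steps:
X = -43 (X = -8 + (7*1)*(-5) = -8 + 7*(-5) = -8 - 35 = -43)
u(c, r) = -43
b(g) = 895/354 (b(g) = -895*(-1/354) = 895/354)
u(-937, 755)/((-b(-530))) = -43/((-1*895/354)) = -43/(-895/354) = -43*(-354/895) = 15222/895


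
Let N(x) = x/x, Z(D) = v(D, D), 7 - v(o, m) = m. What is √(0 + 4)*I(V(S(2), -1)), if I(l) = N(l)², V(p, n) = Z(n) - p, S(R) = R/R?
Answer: 2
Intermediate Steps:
S(R) = 1
v(o, m) = 7 - m
Z(D) = 7 - D
N(x) = 1
V(p, n) = 7 - n - p (V(p, n) = (7 - n) - p = 7 - n - p)
I(l) = 1 (I(l) = 1² = 1)
√(0 + 4)*I(V(S(2), -1)) = √(0 + 4)*1 = √4*1 = 2*1 = 2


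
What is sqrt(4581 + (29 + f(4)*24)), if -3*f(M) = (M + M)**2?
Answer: sqrt(4098) ≈ 64.016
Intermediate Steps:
f(M) = -4*M**2/3 (f(M) = -(M + M)**2/3 = -4*M**2/3)
sqrt(4581 + (29 + f(4)*24)) = sqrt(4581 + (29 - 4/3*4**2*24)) = sqrt(4581 + (29 - 4/3*16*24)) = sqrt(4581 + (29 - 64/3*24)) = sqrt(4581 + (29 - 512)) = sqrt(4581 - 483) = sqrt(4098)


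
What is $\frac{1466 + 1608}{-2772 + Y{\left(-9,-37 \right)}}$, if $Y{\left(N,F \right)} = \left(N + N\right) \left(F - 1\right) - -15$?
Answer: $- \frac{3074}{2073} \approx -1.4829$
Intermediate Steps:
$Y{\left(N,F \right)} = 15 + 2 N \left(-1 + F\right)$ ($Y{\left(N,F \right)} = 2 N \left(-1 + F\right) + 15 = 15 + 2 N \left(-1 + F\right)$)
$\frac{1466 + 1608}{-2772 + Y{\left(-9,-37 \right)}} = \frac{1466 + 1608}{-2772 + \left(15 - -18 + 2 \left(-37\right) \left(-9\right)\right)} = \frac{3074}{-2772 + \left(15 + 18 + 666\right)} = \frac{3074}{-2772 + 699} = \frac{3074}{-2073} = 3074 \left(- \frac{1}{2073}\right) = - \frac{3074}{2073}$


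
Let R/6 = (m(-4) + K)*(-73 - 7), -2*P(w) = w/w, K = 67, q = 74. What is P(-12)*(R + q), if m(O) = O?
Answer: 15083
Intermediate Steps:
P(w) = -½ (P(w) = -w/(2*w) = -½*1 = -½)
R = -30240 (R = 6*((-4 + 67)*(-73 - 7)) = 6*(63*(-80)) = 6*(-5040) = -30240)
P(-12)*(R + q) = -(-30240 + 74)/2 = -½*(-30166) = 15083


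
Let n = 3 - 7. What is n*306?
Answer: -1224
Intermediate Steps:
n = -4
n*306 = -4*306 = -1224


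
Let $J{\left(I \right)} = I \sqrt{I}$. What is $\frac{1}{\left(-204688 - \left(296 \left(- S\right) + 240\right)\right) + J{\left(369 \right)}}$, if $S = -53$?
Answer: $- \frac{220616}{48621176047} - \frac{1107 \sqrt{41}}{48621176047} \approx -4.6832 \cdot 10^{-6}$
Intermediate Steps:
$J{\left(I \right)} = I^{\frac{3}{2}}$
$\frac{1}{\left(-204688 - \left(296 \left(- S\right) + 240\right)\right) + J{\left(369 \right)}} = \frac{1}{\left(-204688 - \left(296 \left(\left(-1\right) \left(-53\right)\right) + 240\right)\right) + 369^{\frac{3}{2}}} = \frac{1}{\left(-204688 - \left(296 \cdot 53 + 240\right)\right) + 1107 \sqrt{41}} = \frac{1}{\left(-204688 - \left(15688 + 240\right)\right) + 1107 \sqrt{41}} = \frac{1}{\left(-204688 - 15928\right) + 1107 \sqrt{41}} = \frac{1}{-220616 + 1107 \sqrt{41}}$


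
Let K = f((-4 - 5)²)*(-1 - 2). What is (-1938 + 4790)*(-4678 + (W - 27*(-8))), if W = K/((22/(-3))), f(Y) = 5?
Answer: -139917694/11 ≈ -1.2720e+7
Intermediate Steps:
K = -15 (K = 5*(-1 - 2) = 5*(-3) = -15)
W = 45/22 (W = -15/(22/(-3)) = -15/(22*(-⅓)) = -15/(-22/3) = -15*(-3/22) = 45/22 ≈ 2.0455)
(-1938 + 4790)*(-4678 + (W - 27*(-8))) = (-1938 + 4790)*(-4678 + (45/22 - 27*(-8))) = 2852*(-4678 + (45/22 + 216)) = 2852*(-4678 + 4797/22) = 2852*(-98119/22) = -139917694/11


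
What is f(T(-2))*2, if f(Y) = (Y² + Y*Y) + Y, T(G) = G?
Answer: 12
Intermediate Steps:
f(Y) = Y + 2*Y² (f(Y) = (Y² + Y²) + Y = 2*Y² + Y = Y + 2*Y²)
f(T(-2))*2 = -2*(1 + 2*(-2))*2 = -2*(1 - 4)*2 = -2*(-3)*2 = 6*2 = 12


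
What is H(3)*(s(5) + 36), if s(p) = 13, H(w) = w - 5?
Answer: -98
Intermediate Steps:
H(w) = -5 + w
H(3)*(s(5) + 36) = (-5 + 3)*(13 + 36) = -2*49 = -98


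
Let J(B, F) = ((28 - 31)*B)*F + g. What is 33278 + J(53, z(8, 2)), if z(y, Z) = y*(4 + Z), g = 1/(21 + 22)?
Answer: 1102779/43 ≈ 25646.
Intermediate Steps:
g = 1/43 ≈ 0.023256
J(B, F) = 1/43 - 3*B*F (J(B, F) = ((28 - 31)*B)*F + 1/43 = (-3*B)*F + 1/43 = -3*B*F + 1/43 = 1/43 - 3*B*F)
33278 + J(53, z(8, 2)) = 33278 + (1/43 - 3*53*8*(4 + 2)) = 33278 + (1/43 - 3*53*8*6) = 33278 + (1/43 - 3*53*48) = 33278 + (1/43 - 7632) = 33278 - 328175/43 = 1102779/43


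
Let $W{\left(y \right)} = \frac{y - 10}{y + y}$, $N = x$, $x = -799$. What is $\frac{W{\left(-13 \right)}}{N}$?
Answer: $- \frac{23}{20774} \approx -0.0011072$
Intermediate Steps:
$N = -799$
$W{\left(y \right)} = \frac{-10 + y}{2 y}$
$\frac{W{\left(-13 \right)}}{N} = \frac{\frac{1}{2} \frac{1}{-13} \left(-10 - 13\right)}{-799} = \frac{1}{2} \left(- \frac{1}{13}\right) \left(-23\right) \left(- \frac{1}{799}\right) = \frac{23}{26} \left(- \frac{1}{799}\right) = - \frac{23}{20774}$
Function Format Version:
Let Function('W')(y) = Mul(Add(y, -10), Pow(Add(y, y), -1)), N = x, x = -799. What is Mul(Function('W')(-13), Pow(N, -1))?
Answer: Rational(-23, 20774) ≈ -0.0011072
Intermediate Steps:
N = -799
Function('W')(y) = Mul(Rational(1, 2), Pow(y, -1), Add(-10, y)) (Function('W')(y) = Mul(Add(-10, y), Pow(Mul(2, y), -1)) = Mul(Add(-10, y), Mul(Rational(1, 2), Pow(y, -1))) = Mul(Rational(1, 2), Pow(y, -1), Add(-10, y)))
Mul(Function('W')(-13), Pow(N, -1)) = Mul(Mul(Rational(1, 2), Pow(-13, -1), Add(-10, -13)), Pow(-799, -1)) = Mul(Mul(Rational(1, 2), Rational(-1, 13), -23), Rational(-1, 799)) = Mul(Rational(23, 26), Rational(-1, 799)) = Rational(-23, 20774)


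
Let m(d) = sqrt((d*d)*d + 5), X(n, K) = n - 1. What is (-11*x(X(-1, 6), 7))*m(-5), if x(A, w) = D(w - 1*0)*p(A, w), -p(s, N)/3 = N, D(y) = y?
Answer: 3234*I*sqrt(30) ≈ 17713.0*I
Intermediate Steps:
X(n, K) = -1 + n
p(s, N) = -3*N
x(A, w) = -3*w**2 (x(A, w) = (w - 1*0)*(-3*w) = (w + 0)*(-3*w) = w*(-3*w) = -3*w**2)
m(d) = sqrt(5 + d**3) (m(d) = sqrt(d**2*d + 5) = sqrt(d**3 + 5) = sqrt(5 + d**3))
(-11*x(X(-1, 6), 7))*m(-5) = (-(-33)*7**2)*sqrt(5 + (-5)**3) = (-(-33)*49)*sqrt(5 - 125) = (-11*(-147))*sqrt(-120) = 1617*(2*I*sqrt(30)) = 3234*I*sqrt(30)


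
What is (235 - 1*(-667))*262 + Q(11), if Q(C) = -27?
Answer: 236297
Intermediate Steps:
(235 - 1*(-667))*262 + Q(11) = (235 - 1*(-667))*262 - 27 = (235 + 667)*262 - 27 = 902*262 - 27 = 236324 - 27 = 236297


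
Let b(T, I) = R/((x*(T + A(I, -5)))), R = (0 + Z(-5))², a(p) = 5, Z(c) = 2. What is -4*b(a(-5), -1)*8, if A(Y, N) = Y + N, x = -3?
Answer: -128/3 ≈ -42.667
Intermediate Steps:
A(Y, N) = N + Y
R = 4 (R = (0 + 2)² = 2² = 4)
b(T, I) = 4/(15 - 3*I - 3*T) (b(T, I) = 4/((-3*(T + (-5 + I)))) = 4/((-3*(-5 + I + T))) = 4/(15 - 3*I - 3*T))
-4*b(a(-5), -1)*8 = -(-16)/(-15 + 3*(-1) + 3*5)*8 = -(-16)/(-15 - 3 + 15)*8 = -(-16)/(-3)*8 = -(-16)*(-1)/3*8 = -4*4/3*8 = -16/3*8 = -128/3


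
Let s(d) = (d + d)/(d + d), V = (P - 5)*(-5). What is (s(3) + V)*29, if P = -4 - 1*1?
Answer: 1479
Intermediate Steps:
P = -5 (P = -4 - 1 = -5)
V = 50 (V = (-5 - 5)*(-5) = -10*(-5) = 50)
s(d) = 1 (s(d) = (2*d)/((2*d)) = (2*d)*(1/(2*d)) = 1)
(s(3) + V)*29 = (1 + 50)*29 = 51*29 = 1479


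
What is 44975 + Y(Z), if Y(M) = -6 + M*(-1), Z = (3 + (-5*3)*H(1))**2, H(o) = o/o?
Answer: 44825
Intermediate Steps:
H(o) = 1
Z = 144 (Z = (3 - 5*3*1)**2 = (3 - 15*1)**2 = (3 - 15)**2 = (-12)**2 = 144)
Y(M) = -6 - M
44975 + Y(Z) = 44975 + (-6 - 1*144) = 44975 + (-6 - 144) = 44975 - 150 = 44825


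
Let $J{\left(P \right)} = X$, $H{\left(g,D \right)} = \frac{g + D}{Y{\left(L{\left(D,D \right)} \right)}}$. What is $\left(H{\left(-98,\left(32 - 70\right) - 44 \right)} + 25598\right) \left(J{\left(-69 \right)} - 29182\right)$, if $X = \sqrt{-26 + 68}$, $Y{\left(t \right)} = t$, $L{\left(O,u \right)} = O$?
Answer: $- \frac{30629660656}{41} + \frac{1049608 \sqrt{42}}{41} \approx -7.469 \cdot 10^{8}$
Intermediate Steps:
$X = \sqrt{42} \approx 6.4807$
$H{\left(g,D \right)} = \frac{D + g}{D}$ ($H{\left(g,D \right)} = \frac{g + D}{D} = \frac{D + g}{D}$)
$J{\left(P \right)} = \sqrt{42}$
$\left(H{\left(-98,\left(32 - 70\right) - 44 \right)} + 25598\right) \left(J{\left(-69 \right)} - 29182\right) = \left(\frac{\left(\left(32 - 70\right) - 44\right) - 98}{\left(32 - 70\right) - 44} + 25598\right) \left(\sqrt{42} - 29182\right) = \left(\frac{\left(-38 - 44\right) - 98}{-38 - 44} + 25598\right) \left(-29182 + \sqrt{42}\right) = \left(\frac{-82 - 98}{-82} + 25598\right) \left(-29182 + \sqrt{42}\right) = \left(\left(- \frac{1}{82}\right) \left(-180\right) + 25598\right) \left(-29182 + \sqrt{42}\right) = \left(\frac{90}{41} + 25598\right) \left(-29182 + \sqrt{42}\right) = \frac{1049608 \left(-29182 + \sqrt{42}\right)}{41} = - \frac{30629660656}{41} + \frac{1049608 \sqrt{42}}{41}$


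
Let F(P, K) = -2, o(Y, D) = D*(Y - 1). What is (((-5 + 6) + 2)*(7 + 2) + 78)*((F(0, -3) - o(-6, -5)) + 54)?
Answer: 1785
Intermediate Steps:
o(Y, D) = D*(-1 + Y)
(((-5 + 6) + 2)*(7 + 2) + 78)*((F(0, -3) - o(-6, -5)) + 54) = (((-5 + 6) + 2)*(7 + 2) + 78)*((-2 - (-5)*(-1 - 6)) + 54) = ((1 + 2)*9 + 78)*((-2 - (-5)*(-7)) + 54) = (3*9 + 78)*((-2 - 1*35) + 54) = (27 + 78)*((-2 - 35) + 54) = 105*(-37 + 54) = 105*17 = 1785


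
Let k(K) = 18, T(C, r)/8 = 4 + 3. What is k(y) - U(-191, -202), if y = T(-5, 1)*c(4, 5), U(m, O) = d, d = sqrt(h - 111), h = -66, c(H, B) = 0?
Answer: 18 - I*sqrt(177) ≈ 18.0 - 13.304*I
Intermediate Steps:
T(C, r) = 56 (T(C, r) = 8*(4 + 3) = 8*7 = 56)
d = I*sqrt(177) (d = sqrt(-66 - 111) = sqrt(-177) = I*sqrt(177) ≈ 13.304*I)
U(m, O) = I*sqrt(177)
y = 0 (y = 56*0 = 0)
k(y) - U(-191, -202) = 18 - I*sqrt(177)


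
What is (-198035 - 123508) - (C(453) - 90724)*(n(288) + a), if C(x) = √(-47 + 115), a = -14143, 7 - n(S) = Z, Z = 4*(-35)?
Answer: -1270094647 + 27992*√17 ≈ -1.2700e+9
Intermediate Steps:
Z = -140
n(S) = 147 (n(S) = 7 - 1*(-140) = 7 + 140 = 147)
C(x) = 2*√17 (C(x) = √68 = 2*√17)
(-198035 - 123508) - (C(453) - 90724)*(n(288) + a) = (-198035 - 123508) - (2*√17 - 90724)*(147 - 14143) = -321543 - (-90724 + 2*√17)*(-13996) = -321543 - (1269773104 - 27992*√17) = -321543 + (-1269773104 + 27992*√17) = -1270094647 + 27992*√17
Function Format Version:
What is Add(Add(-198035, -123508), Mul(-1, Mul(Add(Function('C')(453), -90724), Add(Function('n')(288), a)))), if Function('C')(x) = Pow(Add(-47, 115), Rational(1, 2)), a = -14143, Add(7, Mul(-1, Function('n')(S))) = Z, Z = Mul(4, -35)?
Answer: Add(-1270094647, Mul(27992, Pow(17, Rational(1, 2)))) ≈ -1.2700e+9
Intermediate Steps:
Z = -140
Function('n')(S) = 147 (Function('n')(S) = Add(7, Mul(-1, -140)) = Add(7, 140) = 147)
Function('C')(x) = Mul(2, Pow(17, Rational(1, 2))) (Function('C')(x) = Pow(68, Rational(1, 2)) = Mul(2, Pow(17, Rational(1, 2))))
Add(Add(-198035, -123508), Mul(-1, Mul(Add(Function('C')(453), -90724), Add(Function('n')(288), a)))) = Add(Add(-198035, -123508), Mul(-1, Mul(Add(Mul(2, Pow(17, Rational(1, 2))), -90724), Add(147, -14143)))) = Add(-321543, Mul(-1, Mul(Add(-90724, Mul(2, Pow(17, Rational(1, 2)))), -13996))) = Add(-321543, Mul(-1, Add(1269773104, Mul(-27992, Pow(17, Rational(1, 2)))))) = Add(-321543, Add(-1269773104, Mul(27992, Pow(17, Rational(1, 2))))) = Add(-1270094647, Mul(27992, Pow(17, Rational(1, 2))))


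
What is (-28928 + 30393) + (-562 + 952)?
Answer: 1855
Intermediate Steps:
(-28928 + 30393) + (-562 + 952) = 1465 + 390 = 1855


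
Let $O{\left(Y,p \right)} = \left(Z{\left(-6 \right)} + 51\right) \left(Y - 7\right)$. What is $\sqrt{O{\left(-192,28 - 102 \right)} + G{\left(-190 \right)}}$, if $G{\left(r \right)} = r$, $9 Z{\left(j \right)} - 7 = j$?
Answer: $\frac{5 i \sqrt{3730}}{3} \approx 101.79 i$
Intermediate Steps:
$Z{\left(j \right)} = \frac{7}{9} + \frac{j}{9}$
$O{\left(Y,p \right)} = - \frac{3220}{9} + \frac{460 Y}{9}$ ($O{\left(Y,p \right)} = \left(\left(\frac{7}{9} + \frac{1}{9} \left(-6\right)\right) + 51\right) \left(Y - 7\right) = \left(\left(\frac{7}{9} - \frac{2}{3}\right) + 51\right) \left(-7 + Y\right) = \left(\frac{1}{9} + 51\right) \left(-7 + Y\right) = \frac{460 \left(-7 + Y\right)}{9} = - \frac{3220}{9} + \frac{460 Y}{9}$)
$\sqrt{O{\left(-192,28 - 102 \right)} + G{\left(-190 \right)}} = \sqrt{\left(- \frac{3220}{9} + \frac{460}{9} \left(-192\right)\right) - 190} = \sqrt{\left(- \frac{3220}{9} - \frac{29440}{3}\right) - 190} = \sqrt{- \frac{91540}{9} - 190} = \sqrt{- \frac{93250}{9}} = \frac{5 i \sqrt{3730}}{3}$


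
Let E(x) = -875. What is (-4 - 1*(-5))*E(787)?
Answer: -875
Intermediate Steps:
(-4 - 1*(-5))*E(787) = (-4 - 1*(-5))*(-875) = (-4 + 5)*(-875) = 1*(-875) = -875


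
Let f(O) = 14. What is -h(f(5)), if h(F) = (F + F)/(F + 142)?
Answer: -7/39 ≈ -0.17949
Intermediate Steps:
h(F) = 2*F/(142 + F) (h(F) = (2*F)/(142 + F) = 2*F/(142 + F))
-h(f(5)) = -2*14/(142 + 14) = -2*14/156 = -1*7/39 = -7/39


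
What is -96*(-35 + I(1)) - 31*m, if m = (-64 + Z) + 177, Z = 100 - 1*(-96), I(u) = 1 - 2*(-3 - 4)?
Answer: -7659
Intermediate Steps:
I(u) = 15 (I(u) = 1 - 2*(-7) = 1 + 14 = 15)
Z = 196 (Z = 100 + 96 = 196)
m = 309 (m = (-64 + 196) + 177 = 132 + 177 = 309)
-96*(-35 + I(1)) - 31*m = -96*(-35 + 15) - 31*309 = -96*(-20) - 9579 = 1920 - 9579 = -7659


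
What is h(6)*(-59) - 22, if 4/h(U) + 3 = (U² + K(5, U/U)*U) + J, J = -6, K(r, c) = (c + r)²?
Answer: -5582/243 ≈ -22.971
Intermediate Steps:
h(U) = 4/(-9 + U² + 36*U) (h(U) = 4/(-3 + ((U² + (U/U + 5)²*U) - 6)) = 4/(-3 + ((U² + (1 + 5)²*U) - 6)) = 4/(-3 + ((U² + 6²*U) - 6)) = 4/(-3 + ((U² + 36*U) - 6)) = 4/(-3 + (-6 + U² + 36*U)) = 4/(-9 + U² + 36*U))
h(6)*(-59) - 22 = (4/(-9 + 6² + 36*6))*(-59) - 22 = (4/(-9 + 36 + 216))*(-59) - 22 = (4/243)*(-59) - 22 = -236/243 - 22 = -5582/243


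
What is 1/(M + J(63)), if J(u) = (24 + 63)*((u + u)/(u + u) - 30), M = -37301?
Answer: -1/39824 ≈ -2.5110e-5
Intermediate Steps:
J(u) = -2523 (J(u) = 87*((2*u)/((2*u)) - 30) = 87*((2*u)*(1/(2*u)) - 30) = 87*(1 - 30) = 87*(-29) = -2523)
1/(M + J(63)) = 1/(-37301 - 2523) = 1/(-39824) = -1/39824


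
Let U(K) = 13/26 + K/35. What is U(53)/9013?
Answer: 141/630910 ≈ 0.00022349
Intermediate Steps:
U(K) = ½ + K/35 (U(K) = 13*(1/26) + K*(1/35) = ½ + K/35)
U(53)/9013 = (½ + (1/35)*53)/9013 = (½ + 53/35)*(1/9013) = (141/70)*(1/9013) = 141/630910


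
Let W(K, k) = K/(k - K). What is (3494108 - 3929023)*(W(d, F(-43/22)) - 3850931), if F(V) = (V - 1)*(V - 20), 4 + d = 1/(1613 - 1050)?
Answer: 31427922033716740545/18764869 ≈ 1.6748e+12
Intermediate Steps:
d = -2251/563 (d = -4 + 1/(1613 - 1050) = -4 + 1/563 = -2251/563 ≈ -3.9982)
F(V) = (-1 + V)*(-20 + V)
(3494108 - 3929023)*(W(d, F(-43/22)) - 3850931) = (3494108 - 3929023)*(-2251/(563*((20 + (-43/22)² - (-903)/22) - 1*(-2251/563))) - 3850931) = -434915*(-2251/(563*((20 + (-43*1/22)² - (-903)/22) + 2251/563)) - 3850931) = -434915*(-2251/(563*((20 + (-43/22)² - 21*(-43/22)) + 2251/563)) - 3850931) = -434915*(-2251/(563*((20 + 1849/484 + 903/22) + 2251/563)) - 3850931) = -434915*(-2251/(563*(31395/484 + 2251/563)) - 3850931) = -434915*(-2251/(563*18764869/272492) - 3850931) = -434915*(-2251/563*272492/18764869 - 3850931) = -434915*(-1089484/18764869 - 3850931) = -434915*(-72262216832523/18764869) = 31427922033716740545/18764869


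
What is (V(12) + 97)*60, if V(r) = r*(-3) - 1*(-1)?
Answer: 3720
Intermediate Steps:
V(r) = 1 - 3*r (V(r) = -3*r + 1 = 1 - 3*r)
(V(12) + 97)*60 = ((1 - 3*12) + 97)*60 = ((1 - 36) + 97)*60 = (-35 + 97)*60 = 62*60 = 3720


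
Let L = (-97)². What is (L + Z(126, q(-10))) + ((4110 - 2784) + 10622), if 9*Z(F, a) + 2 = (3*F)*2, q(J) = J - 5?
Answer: 192967/9 ≈ 21441.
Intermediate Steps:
L = 9409
q(J) = -5 + J
Z(F, a) = -2/9 + 2*F/3 (Z(F, a) = -2/9 + ((3*F)*2)/9 = -2/9 + (6*F)/9 = -2/9 + 2*F/3)
(L + Z(126, q(-10))) + ((4110 - 2784) + 10622) = (9409 + (-2/9 + (⅔)*126)) + ((4110 - 2784) + 10622) = (9409 + (-2/9 + 84)) + (1326 + 10622) = (9409 + 754/9) + 11948 = 85435/9 + 11948 = 192967/9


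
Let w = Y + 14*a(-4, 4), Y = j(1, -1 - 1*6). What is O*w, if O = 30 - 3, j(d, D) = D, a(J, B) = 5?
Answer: 1701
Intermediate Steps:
Y = -7 (Y = -1 - 1*6 = -1 - 6 = -7)
O = 27
w = 63 (w = -7 + 14*5 = -7 + 70 = 63)
O*w = 27*63 = 1701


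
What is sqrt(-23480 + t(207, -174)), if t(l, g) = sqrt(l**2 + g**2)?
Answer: sqrt(-23480 + 75*sqrt(13)) ≈ 152.35*I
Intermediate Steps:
t(l, g) = sqrt(g**2 + l**2)
sqrt(-23480 + t(207, -174)) = sqrt(-23480 + sqrt((-174)**2 + 207**2)) = sqrt(-23480 + sqrt(30276 + 42849)) = sqrt(-23480 + sqrt(73125)) = sqrt(-23480 + 75*sqrt(13))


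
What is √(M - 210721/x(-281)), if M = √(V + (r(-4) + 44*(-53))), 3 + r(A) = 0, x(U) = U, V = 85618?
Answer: √(59212601 + 78961*√83283)/281 ≈ 32.226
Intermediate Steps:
r(A) = -3 (r(A) = -3 + 0 = -3)
M = √83283 (M = √(85618 + (-3 + 44*(-53))) = √(85618 + (-3 - 2332)) = √(85618 - 2335) = √83283 ≈ 288.59)
√(M - 210721/x(-281)) = √(√83283 - 210721/(-281)) = √(√83283 - 210721*(-1/281)) = √(√83283 + 210721/281) = √(210721/281 + √83283)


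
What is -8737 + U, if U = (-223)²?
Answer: 40992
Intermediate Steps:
U = 49729
-8737 + U = -8737 + 49729 = 40992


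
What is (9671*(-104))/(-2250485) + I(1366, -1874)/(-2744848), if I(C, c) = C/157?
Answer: 216715312684057/484913281225480 ≈ 0.44692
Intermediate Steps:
I(C, c) = C/157 (I(C, c) = C*(1/157) = C/157)
(9671*(-104))/(-2250485) + I(1366, -1874)/(-2744848) = (9671*(-104))/(-2250485) + ((1/157)*1366)/(-2744848) = -1005784*(-1/2250485) + (1366/157)*(-1/2744848) = 1005784/2250485 - 683/215470568 = 216715312684057/484913281225480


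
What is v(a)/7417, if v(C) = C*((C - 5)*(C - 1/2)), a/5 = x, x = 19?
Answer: 807975/7417 ≈ 108.94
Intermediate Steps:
a = 95 (a = 5*19 = 95)
v(C) = C*(-5 + C)*(-½ + C) (v(C) = C*((-5 + C)*(C - 1*½)) = C*((-5 + C)*(C - ½)) = C*((-5 + C)*(-½ + C)) = C*(-5 + C)*(-½ + C))
v(a)/7417 = ((½)*95*(5 - 11*95 + 2*95²))/7417 = ((½)*95*(5 - 1045 + 2*9025))*(1/7417) = ((½)*95*(5 - 1045 + 18050))*(1/7417) = ((½)*95*17010)*(1/7417) = 807975*(1/7417) = 807975/7417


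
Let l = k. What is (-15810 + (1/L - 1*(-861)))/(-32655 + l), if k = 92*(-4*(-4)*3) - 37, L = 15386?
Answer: 230005313/435054536 ≈ 0.52868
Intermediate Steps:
k = 4379 (k = 92*(16*3) - 37 = 92*48 - 37 = 4416 - 37 = 4379)
l = 4379
(-15810 + (1/L - 1*(-861)))/(-32655 + l) = (-15810 + (1/15386 - 1*(-861)))/(-32655 + 4379) = (-15810 + (1/15386 + 861))/(-28276) = (-15810 + 13247347/15386)*(-1/28276) = -230005313/15386*(-1/28276) = 230005313/435054536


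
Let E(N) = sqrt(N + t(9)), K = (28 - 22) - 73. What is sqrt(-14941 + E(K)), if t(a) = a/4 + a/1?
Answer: sqrt(-59764 + 2*I*sqrt(223))/2 ≈ 0.030542 + 122.23*I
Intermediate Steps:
t(a) = 5*a/4 (t(a) = a*(1/4) + a*1 = a/4 + a = 5*a/4)
K = -67 (K = 6 - 73 = -67)
E(N) = sqrt(45/4 + N) (E(N) = sqrt(N + (5/4)*9) = sqrt(N + 45/4) = sqrt(45/4 + N))
sqrt(-14941 + E(K)) = sqrt(-14941 + sqrt(45 + 4*(-67))/2) = sqrt(-14941 + sqrt(45 - 268)/2) = sqrt(-14941 + sqrt(-223)/2) = sqrt(-14941 + (I*sqrt(223))/2) = sqrt(-14941 + I*sqrt(223)/2)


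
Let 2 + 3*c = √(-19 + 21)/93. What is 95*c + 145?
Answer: 245/3 + 95*√2/279 ≈ 82.148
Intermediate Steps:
c = -⅔ + √2/279 (c = -⅔ + (√(-19 + 21)/93)/3 = -⅔ + (√2*(1/93))/3 = -⅔ + (√2/93)/3 = -⅔ + √2/279 ≈ -0.66160)
95*c + 145 = 95*(-⅔ + √2/279) + 145 = (-190/3 + 95*√2/279) + 145 = 245/3 + 95*√2/279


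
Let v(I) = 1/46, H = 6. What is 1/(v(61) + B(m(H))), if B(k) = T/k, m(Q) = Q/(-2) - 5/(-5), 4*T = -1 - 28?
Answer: 184/671 ≈ 0.27422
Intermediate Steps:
v(I) = 1/46
T = -29/4 (T = (-1 - 28)/4 = (¼)*(-29) = -29/4 ≈ -7.2500)
m(Q) = 1 - Q/2 (m(Q) = Q*(-½) - 5*(-⅕) = -Q/2 + 1 = 1 - Q/2)
B(k) = -29/(4*k)
1/(v(61) + B(m(H))) = 1/(1/46 - 29/(4*(1 - ½*6))) = 1/(1/46 - 29/(4*(1 - 3))) = 1/(1/46 - 29/4/(-2)) = 1/(1/46 - 29/4*(-½)) = 1/(1/46 + 29/8) = 1/(671/184) = 184/671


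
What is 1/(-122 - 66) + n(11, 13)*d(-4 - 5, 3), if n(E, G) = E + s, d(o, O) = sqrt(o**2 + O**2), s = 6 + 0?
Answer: -1/188 + 51*sqrt(10) ≈ 161.27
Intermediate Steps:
s = 6
d(o, O) = sqrt(O**2 + o**2)
n(E, G) = 6 + E (n(E, G) = E + 6 = 6 + E)
1/(-122 - 66) + n(11, 13)*d(-4 - 5, 3) = 1/(-122 - 66) + (6 + 11)*sqrt(3**2 + (-4 - 5)**2) = 1/(-188) + 17*sqrt(9 + (-9)**2) = -1/188 + 17*sqrt(9 + 81) = -1/188 + 17*sqrt(90) = -1/188 + 17*(3*sqrt(10)) = -1/188 + 51*sqrt(10)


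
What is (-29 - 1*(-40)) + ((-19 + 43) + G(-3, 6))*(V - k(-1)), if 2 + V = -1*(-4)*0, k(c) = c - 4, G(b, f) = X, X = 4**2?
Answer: 131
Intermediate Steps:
X = 16
G(b, f) = 16
k(c) = -4 + c
V = -2 (V = -2 - 1*(-4)*0 = -2 + 4*0 = -2 + 0 = -2)
(-29 - 1*(-40)) + ((-19 + 43) + G(-3, 6))*(V - k(-1)) = (-29 - 1*(-40)) + ((-19 + 43) + 16)*(-2 - (-4 - 1)) = (-29 + 40) + (24 + 16)*(-2 - 1*(-5)) = 11 + 40*(-2 + 5) = 11 + 40*3 = 11 + 120 = 131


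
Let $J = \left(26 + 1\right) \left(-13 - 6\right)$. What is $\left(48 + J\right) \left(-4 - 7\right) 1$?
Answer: $5115$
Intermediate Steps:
$J = -513$ ($J = 27 \left(-19\right) = -513$)
$\left(48 + J\right) \left(-4 - 7\right) 1 = \left(48 - 513\right) \left(-4 - 7\right) 1 = - 465 \left(-4 - 7\right) 1 = - 465 \left(\left(-11\right) 1\right) = \left(-465\right) \left(-11\right) = 5115$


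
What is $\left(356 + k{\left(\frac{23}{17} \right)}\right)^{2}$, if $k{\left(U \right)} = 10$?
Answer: $133956$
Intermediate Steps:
$\left(356 + k{\left(\frac{23}{17} \right)}\right)^{2} = \left(356 + 10\right)^{2} = 366^{2} = 133956$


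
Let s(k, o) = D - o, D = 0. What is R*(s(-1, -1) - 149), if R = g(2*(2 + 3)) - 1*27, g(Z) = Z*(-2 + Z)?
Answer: -7844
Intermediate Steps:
s(k, o) = -o (s(k, o) = 0 - o = -o)
R = 53 (R = (2*(2 + 3))*(-2 + 2*(2 + 3)) - 1*27 = (2*5)*(-2 + 2*5) - 27 = 10*(-2 + 10) - 27 = 10*8 - 27 = 80 - 27 = 53)
R*(s(-1, -1) - 149) = 53*(-1*(-1) - 149) = 53*(1 - 149) = 53*(-148) = -7844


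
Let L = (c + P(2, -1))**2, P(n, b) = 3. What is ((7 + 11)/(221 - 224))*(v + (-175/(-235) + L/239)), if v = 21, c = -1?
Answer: -1466676/11233 ≈ -130.57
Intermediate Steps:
L = 4 (L = (-1 + 3)**2 = 2**2 = 4)
((7 + 11)/(221 - 224))*(v + (-175/(-235) + L/239)) = ((7 + 11)/(221 - 224))*(21 + (-175/(-235) + 4/239)) = (18/(-3))*(21 + (-175*(-1/235) + 4*(1/239))) = (18*(-1/3))*(21 + (35/47 + 4/239)) = -6*(21 + 8553/11233) = -6*244446/11233 = -1466676/11233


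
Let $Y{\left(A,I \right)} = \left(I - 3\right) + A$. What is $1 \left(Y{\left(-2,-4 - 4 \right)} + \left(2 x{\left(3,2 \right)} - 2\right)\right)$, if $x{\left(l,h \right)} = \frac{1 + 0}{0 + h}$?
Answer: $-14$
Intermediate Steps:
$x{\left(l,h \right)} = \frac{1}{h}$ ($x{\left(l,h \right)} = 1 \frac{1}{h} = \frac{1}{h}$)
$Y{\left(A,I \right)} = -3 + A + I$ ($Y{\left(A,I \right)} = \left(-3 + I\right) + A = -3 + A + I$)
$1 \left(Y{\left(-2,-4 - 4 \right)} + \left(2 x{\left(3,2 \right)} - 2\right)\right) = 1 \left(\left(-3 - 2 - 8\right) - \left(2 - \frac{2}{2}\right)\right) = 1 \left(\left(-3 - 2 - 8\right) + \left(2 \cdot \frac{1}{2} - 2\right)\right) = 1 \left(\left(-3 - 2 - 8\right) + \left(1 - 2\right)\right) = 1 \left(-13 - 1\right) = 1 \left(-14\right) = -14$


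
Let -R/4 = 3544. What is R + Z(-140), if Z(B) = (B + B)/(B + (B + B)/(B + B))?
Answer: -1970184/139 ≈ -14174.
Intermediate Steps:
R = -14176 (R = -4*3544 = -14176)
Z(B) = 2*B/(1 + B) (Z(B) = (2*B)/(B + (2*B)/((2*B))) = (2*B)/(B + (2*B)*(1/(2*B))) = (2*B)/(B + 1) = (2*B)/(1 + B) = 2*B/(1 + B))
R + Z(-140) = -14176 + 2*(-140)/(1 - 140) = -14176 + 2*(-140)/(-139) = -14176 + 2*(-140)*(-1/139) = -14176 + 280/139 = -1970184/139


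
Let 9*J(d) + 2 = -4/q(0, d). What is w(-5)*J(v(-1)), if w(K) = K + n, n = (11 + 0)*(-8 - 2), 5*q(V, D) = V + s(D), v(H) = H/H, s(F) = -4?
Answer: -115/3 ≈ -38.333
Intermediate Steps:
v(H) = 1
q(V, D) = -4/5 + V/5 (q(V, D) = (V - 4)/5 = (-4 + V)/5 = -4/5 + V/5)
n = -110 (n = 11*(-10) = -110)
w(K) = -110 + K (w(K) = K - 110 = -110 + K)
J(d) = 1/3 (J(d) = -2/9 + (-4/(-4/5 + (1/5)*0))/9 = -2/9 + (-4/(-4/5 + 0))/9 = -2/9 + (-4/(-4/5))/9 = -2/9 + (-4*(-5/4))/9 = -2/9 + (1/9)*5 = -2/9 + 5/9 = 1/3)
w(-5)*J(v(-1)) = (-110 - 5)*(1/3) = -115*1/3 = -115/3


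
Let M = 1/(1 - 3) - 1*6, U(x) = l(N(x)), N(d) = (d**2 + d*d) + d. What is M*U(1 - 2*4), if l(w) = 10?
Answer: -65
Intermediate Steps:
N(d) = d + 2*d**2 (N(d) = (d**2 + d**2) + d = 2*d**2 + d = d + 2*d**2)
U(x) = 10
M = -13/2 (M = 1/(-2) - 6 = -1/2 - 6 = -13/2 ≈ -6.5000)
M*U(1 - 2*4) = -13/2*10 = -65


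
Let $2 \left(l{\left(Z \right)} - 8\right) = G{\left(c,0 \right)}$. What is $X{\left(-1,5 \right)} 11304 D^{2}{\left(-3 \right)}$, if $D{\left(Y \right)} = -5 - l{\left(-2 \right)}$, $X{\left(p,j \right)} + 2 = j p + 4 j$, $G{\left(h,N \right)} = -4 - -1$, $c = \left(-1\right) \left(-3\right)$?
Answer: $19434402$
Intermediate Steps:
$c = 3$
$G{\left(h,N \right)} = -3$ ($G{\left(h,N \right)} = -4 + 1 = -3$)
$X{\left(p,j \right)} = -2 + 4 j + j p$ ($X{\left(p,j \right)} = -2 + \left(j p + 4 j\right) = -2 + \left(4 j + j p\right) = -2 + 4 j + j p$)
$l{\left(Z \right)} = \frac{13}{2}$ ($l{\left(Z \right)} = 8 + \frac{1}{2} \left(-3\right) = 8 - \frac{3}{2} = \frac{13}{2}$)
$D{\left(Y \right)} = - \frac{23}{2}$ ($D{\left(Y \right)} = -5 - \frac{13}{2} = - \frac{23}{2}$)
$X{\left(-1,5 \right)} 11304 D^{2}{\left(-3 \right)} = \left(-2 + 4 \cdot 5 + 5 \left(-1\right)\right) 11304 \left(- \frac{23}{2}\right)^{2} = \left(-2 + 20 - 5\right) 11304 \cdot \frac{529}{4} = 13 \cdot 11304 \cdot \frac{529}{4} = 146952 \cdot \frac{529}{4} = 19434402$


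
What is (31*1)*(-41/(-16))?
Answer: 1271/16 ≈ 79.438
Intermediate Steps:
(31*1)*(-41/(-16)) = 31*(-41*(-1/16)) = 31*(41/16) = 1271/16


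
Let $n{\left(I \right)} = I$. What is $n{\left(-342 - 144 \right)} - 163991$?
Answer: $-164477$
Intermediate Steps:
$n{\left(-342 - 144 \right)} - 163991 = \left(-342 - 144\right) - 163991 = -486 - 163991 = -164477$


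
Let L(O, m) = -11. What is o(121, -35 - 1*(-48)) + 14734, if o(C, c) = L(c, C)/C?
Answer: 162073/11 ≈ 14734.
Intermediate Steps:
o(C, c) = -11/C
o(121, -35 - 1*(-48)) + 14734 = -11/121 + 14734 = -11*1/121 + 14734 = -1/11 + 14734 = 162073/11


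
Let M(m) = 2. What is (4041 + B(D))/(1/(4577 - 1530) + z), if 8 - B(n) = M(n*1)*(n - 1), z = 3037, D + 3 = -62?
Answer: 12739507/9253740 ≈ 1.3767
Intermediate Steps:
D = -65 (D = -3 - 62 = -65)
B(n) = 10 - 2*n (B(n) = 8 - 2*(n - 1) = 8 - 2*(-1 + n) = 8 - (-2 + 2*n) = 8 + (2 - 2*n) = 10 - 2*n)
(4041 + B(D))/(1/(4577 - 1530) + z) = (4041 + (10 - 2*(-65)))/(1/(4577 - 1530) + 3037) = (4041 + (10 + 130))/(1/3047 + 3037) = (4041 + 140)/(1/3047 + 3037) = 4181/(9253740/3047) = 4181*(3047/9253740) = 12739507/9253740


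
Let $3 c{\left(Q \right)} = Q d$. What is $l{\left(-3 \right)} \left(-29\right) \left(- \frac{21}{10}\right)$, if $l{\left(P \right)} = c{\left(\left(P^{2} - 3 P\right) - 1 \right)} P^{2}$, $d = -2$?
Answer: $- \frac{31059}{5} \approx -6211.8$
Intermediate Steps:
$c{\left(Q \right)} = - \frac{2 Q}{3}$ ($c{\left(Q \right)} = \frac{Q \left(-2\right)}{3} = \frac{\left(-2\right) Q}{3} = - \frac{2 Q}{3}$)
$l{\left(P \right)} = P^{2} \left(\frac{2}{3} + 2 P - \frac{2 P^{2}}{3}\right)$ ($l{\left(P \right)} = - \frac{2 \left(\left(P^{2} - 3 P\right) - 1\right)}{3} P^{2} = - \frac{2 \left(-1 + P^{2} - 3 P\right)}{3} P^{2} = \left(\frac{2}{3} + 2 P - \frac{2 P^{2}}{3}\right) P^{2} = P^{2} \left(\frac{2}{3} + 2 P - \frac{2 P^{2}}{3}\right)$)
$l{\left(-3 \right)} \left(-29\right) \left(- \frac{21}{10}\right) = \frac{2 \left(-3\right)^{2} \left(1 - \left(-3\right)^{2} + 3 \left(-3\right)\right)}{3} \left(-29\right) \left(- \frac{21}{10}\right) = \frac{2}{3} \cdot 9 \left(1 - 9 - 9\right) \left(-29\right) \left(\left(-21\right) \frac{1}{10}\right) = \frac{2}{3} \cdot 9 \left(1 - 9 - 9\right) \left(-29\right) \left(- \frac{21}{10}\right) = \frac{2}{3} \cdot 9 \left(-17\right) \left(-29\right) \left(- \frac{21}{10}\right) = \left(-102\right) \left(-29\right) \left(- \frac{21}{10}\right) = 2958 \left(- \frac{21}{10}\right) = - \frac{31059}{5}$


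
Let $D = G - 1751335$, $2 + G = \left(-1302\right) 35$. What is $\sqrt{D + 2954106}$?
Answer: $\sqrt{1157199} \approx 1075.7$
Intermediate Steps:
$G = -45572$ ($G = -2 - 45570 = -45572$)
$D = -1796907$ ($D = -45572 - 1751335 = -1796907$)
$\sqrt{D + 2954106} = \sqrt{-1796907 + 2954106} = \sqrt{1157199}$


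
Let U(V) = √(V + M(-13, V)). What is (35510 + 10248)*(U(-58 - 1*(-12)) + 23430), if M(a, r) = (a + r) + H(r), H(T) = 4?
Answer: 1072109940 + 45758*I*√101 ≈ 1.0721e+9 + 4.5986e+5*I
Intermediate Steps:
M(a, r) = 4 + a + r (M(a, r) = (a + r) + 4 = 4 + a + r)
U(V) = √(-9 + 2*V) (U(V) = √(V + (4 - 13 + V)) = √(V + (-9 + V)) = √(-9 + 2*V))
(35510 + 10248)*(U(-58 - 1*(-12)) + 23430) = (35510 + 10248)*(√(-9 + 2*(-58 - 1*(-12))) + 23430) = 45758*(√(-9 + 2*(-58 + 12)) + 23430) = 45758*(√(-9 + 2*(-46)) + 23430) = 45758*(√(-9 - 92) + 23430) = 45758*(√(-101) + 23430) = 45758*(I*√101 + 23430) = 45758*(23430 + I*√101) = 1072109940 + 45758*I*√101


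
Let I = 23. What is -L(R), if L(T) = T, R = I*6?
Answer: -138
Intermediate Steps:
R = 138 (R = 23*6 = 138)
-L(R) = -1*138 = -138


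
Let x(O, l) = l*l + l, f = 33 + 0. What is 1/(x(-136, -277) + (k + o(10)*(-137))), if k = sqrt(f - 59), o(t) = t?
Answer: -I/(sqrt(26) - 75082*I) ≈ 1.3319e-5 - 9.0451e-10*I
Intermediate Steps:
f = 33
x(O, l) = l + l**2 (x(O, l) = l**2 + l = l + l**2)
k = I*sqrt(26) (k = sqrt(33 - 59) = sqrt(-26) = I*sqrt(26) ≈ 5.099*I)
1/(x(-136, -277) + (k + o(10)*(-137))) = 1/(-277*(1 - 277) + (I*sqrt(26) + 10*(-137))) = 1/(-277*(-276) + (I*sqrt(26) - 1370)) = 1/(76452 + (-1370 + I*sqrt(26))) = 1/(75082 + I*sqrt(26))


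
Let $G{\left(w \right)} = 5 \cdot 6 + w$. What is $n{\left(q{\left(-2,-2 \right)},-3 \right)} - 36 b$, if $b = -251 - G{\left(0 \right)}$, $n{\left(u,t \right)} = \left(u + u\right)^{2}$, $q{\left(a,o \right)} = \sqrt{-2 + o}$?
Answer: $10100$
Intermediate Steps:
$G{\left(w \right)} = 30 + w$
$n{\left(u,t \right)} = 4 u^{2}$ ($n{\left(u,t \right)} = \left(2 u\right)^{2} = 4 u^{2}$)
$b = -281$ ($b = -251 - \left(30 + 0\right) = -251 - 30 = -281$)
$n{\left(q{\left(-2,-2 \right)},-3 \right)} - 36 b = 4 \left(\sqrt{-2 - 2}\right)^{2} - -10116 = 4 \left(\sqrt{-4}\right)^{2} + 10116 = 4 \left(2 i\right)^{2} + 10116 = 4 \left(-4\right) + 10116 = -16 + 10116 = 10100$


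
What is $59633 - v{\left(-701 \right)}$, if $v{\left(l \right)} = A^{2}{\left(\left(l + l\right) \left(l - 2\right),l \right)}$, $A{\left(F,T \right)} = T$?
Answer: $-431768$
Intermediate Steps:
$v{\left(l \right)} = l^{2}$
$59633 - v{\left(-701 \right)} = 59633 - \left(-701\right)^{2} = 59633 - 491401 = -431768$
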